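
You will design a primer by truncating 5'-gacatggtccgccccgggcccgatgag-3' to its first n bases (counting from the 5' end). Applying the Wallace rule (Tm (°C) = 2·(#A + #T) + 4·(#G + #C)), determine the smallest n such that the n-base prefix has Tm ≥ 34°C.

n = 11

First 10 bases: GACATGGTCC → Tm = 32°C (< 34°C)
First 11 bases: GACATGGTCCG → Tm = 36°C (≥ 34°C)
Since every base adds ≥2°C, Tm only increases with n, so the threshold is first crossed at n = 11.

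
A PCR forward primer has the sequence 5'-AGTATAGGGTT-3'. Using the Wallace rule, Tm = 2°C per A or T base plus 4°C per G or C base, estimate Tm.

Base counts: T=4, C=0, G=4, A=3
A+T = 7, G+C = 4
Tm = 4·4 + 2·7 = 16 + 14 = 30°C

30°C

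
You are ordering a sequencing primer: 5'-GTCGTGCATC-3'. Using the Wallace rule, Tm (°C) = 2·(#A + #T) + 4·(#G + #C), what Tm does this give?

C=3, G=3, A=1, T=3
A+T = 4, G+C = 6
Tm = 2×4 + 4×6 = 32°C

32°C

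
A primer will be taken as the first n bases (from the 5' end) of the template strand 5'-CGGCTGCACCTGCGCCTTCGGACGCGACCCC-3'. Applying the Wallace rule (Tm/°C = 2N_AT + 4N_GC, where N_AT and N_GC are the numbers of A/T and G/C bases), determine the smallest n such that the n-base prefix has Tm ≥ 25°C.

n = 7

First 6 bases: CGGCTG → Tm = 22°C (< 25°C)
First 7 bases: CGGCTGC → Tm = 26°C (≥ 25°C)
Since every base adds ≥2°C, Tm only increases with n, so the threshold is first crossed at n = 7.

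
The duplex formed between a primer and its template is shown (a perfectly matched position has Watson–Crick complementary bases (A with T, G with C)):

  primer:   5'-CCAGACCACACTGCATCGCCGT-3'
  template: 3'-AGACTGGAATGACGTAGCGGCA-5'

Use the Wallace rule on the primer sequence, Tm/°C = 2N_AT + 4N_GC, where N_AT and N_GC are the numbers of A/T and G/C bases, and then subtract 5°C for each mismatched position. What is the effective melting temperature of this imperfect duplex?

Primer base counts: A=5, T=3, G=4, C=10 → A+T=8, G+C=14
Perfect-match Tm = 2(8) + 4(14) = 16 + 56 = 72°C
Mismatches (positions where the bases are not complementary): 4 (at positions 1, 3, 8, 9)
Effective Tm = 72 − 4×5 = 72 − 20 = 52°C

52°C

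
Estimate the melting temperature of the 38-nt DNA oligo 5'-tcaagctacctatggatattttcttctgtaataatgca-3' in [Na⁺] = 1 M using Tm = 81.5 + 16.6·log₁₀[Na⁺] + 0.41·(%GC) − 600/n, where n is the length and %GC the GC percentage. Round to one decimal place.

78.7°C

Length n = 38. Scanning the sequence gives A=11, C=7, T=15, G=5.
G+C = 12, so %GC = 12/38 × 100 = 31.579%
Salt term: 16.6 × (0) = 0
GC term: 0.41 × 31.579 = 12.947; length term: −600/38 = −15.789
Tm = 81.5 + (0) + 12.947 − 15.789 = 78.658 → 78.7°C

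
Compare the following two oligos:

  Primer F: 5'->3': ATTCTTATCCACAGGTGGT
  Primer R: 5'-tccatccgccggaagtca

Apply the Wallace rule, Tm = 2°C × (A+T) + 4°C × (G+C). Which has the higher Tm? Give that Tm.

Primer F: A+T=11, G+C=8 → Tm = 2(11)+4(8) = 54°C
Primer R: A+T=7, G+C=11 → Tm = 2(7)+4(11) = 58°C
54°C vs 58°C → primer R is higher.

Primer R, 58°C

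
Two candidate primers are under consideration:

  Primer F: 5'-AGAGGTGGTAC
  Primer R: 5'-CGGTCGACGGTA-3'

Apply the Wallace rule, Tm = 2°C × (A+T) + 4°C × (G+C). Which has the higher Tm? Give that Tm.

Primer R, 40°C

Primer F: A+T=5, G+C=6 → Tm = 2(5)+4(6) = 34°C
Primer R: A+T=4, G+C=8 → Tm = 2(4)+4(8) = 40°C
34°C vs 40°C → primer R is higher.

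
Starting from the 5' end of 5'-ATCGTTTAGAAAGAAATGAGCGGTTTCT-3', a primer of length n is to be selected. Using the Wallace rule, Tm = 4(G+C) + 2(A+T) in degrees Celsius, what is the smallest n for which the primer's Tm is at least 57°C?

First 21 bases: ATCGTTTAGAAAGAAATGAGC → Tm = 56°C (< 57°C)
First 22 bases: ATCGTTTAGAAAGAAATGAGCG → Tm = 60°C (≥ 57°C)
Each additional base adds 2°C (A/T) or 4°C (G/C), so Tm is non-decreasing in n; n = 22 is the first length to reach 57°C.

n = 22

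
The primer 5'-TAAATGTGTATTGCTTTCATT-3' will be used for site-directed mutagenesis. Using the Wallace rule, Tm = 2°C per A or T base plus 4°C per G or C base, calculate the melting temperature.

Base counts: A=5, G=3, C=2, T=11
So N_AT = 16 and N_GC = 5.
Tm = 2(16) + 4(5) = 32 + 20 = 52°C

52°C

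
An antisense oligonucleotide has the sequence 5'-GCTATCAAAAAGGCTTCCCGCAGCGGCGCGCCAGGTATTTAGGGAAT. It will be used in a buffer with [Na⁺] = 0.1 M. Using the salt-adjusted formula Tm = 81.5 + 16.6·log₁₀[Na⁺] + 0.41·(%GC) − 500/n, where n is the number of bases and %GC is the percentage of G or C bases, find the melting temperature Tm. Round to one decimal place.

Length n = 47. C=12, T=9, A=12, G=14
G+C = 26, so %GC = 26/47 × 100 = 55.319%
Salt term: 16.6 × (-1) = -16.6
GC term: 0.41 × 55.319 = 22.681; length term: −500/47 = −10.638
Tm = 81.5 + (-16.6) + 22.681 − 10.638 = 76.943 → 76.9°C

76.9°C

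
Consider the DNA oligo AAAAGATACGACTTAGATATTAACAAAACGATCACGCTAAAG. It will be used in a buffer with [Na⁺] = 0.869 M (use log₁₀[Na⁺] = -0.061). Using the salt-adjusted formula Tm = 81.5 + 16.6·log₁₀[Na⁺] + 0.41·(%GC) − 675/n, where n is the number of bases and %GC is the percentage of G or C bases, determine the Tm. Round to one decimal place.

77.1°C

Length n = 42. Base counts: C=7, G=6, T=8, A=21
G+C = 13, so %GC = 13/42 × 100 = 30.952%
Salt term: 16.6 × (-0.061) = -1.013
GC term: 0.41 × 30.952 = 12.69; length term: −675/42 = −16.071
Tm = 81.5 + (-1.013) + 12.69 − 16.071 = 77.106 → 77.1°C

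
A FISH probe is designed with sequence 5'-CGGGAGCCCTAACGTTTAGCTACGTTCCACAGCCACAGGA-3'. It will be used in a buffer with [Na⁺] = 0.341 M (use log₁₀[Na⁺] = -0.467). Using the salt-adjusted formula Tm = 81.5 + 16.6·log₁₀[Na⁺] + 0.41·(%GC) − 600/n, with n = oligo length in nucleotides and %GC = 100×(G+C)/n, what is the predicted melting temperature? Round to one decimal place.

Length n = 40. Counting bases: T=7, A=10, C=13, G=10
G+C = 23, so %GC = 23/40 × 100 = 57.5%
Salt term: 16.6 × (-0.467) = -7.752
GC term: 0.41 × 57.5 = 23.575; length term: −600/40 = −15
Tm = 81.5 + (-7.752) + 23.575 − 15 = 82.323 → 82.3°C

82.3°C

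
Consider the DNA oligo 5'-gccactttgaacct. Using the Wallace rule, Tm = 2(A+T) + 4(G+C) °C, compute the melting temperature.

42°C

Base counts: G=2, A=3, C=5, T=4
So N_AT = 7 and N_GC = 7.
Tm = 2×7 + 4×7 = 42°C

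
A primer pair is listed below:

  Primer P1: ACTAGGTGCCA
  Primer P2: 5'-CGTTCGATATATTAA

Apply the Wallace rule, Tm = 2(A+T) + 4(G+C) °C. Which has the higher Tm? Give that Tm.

Primer P1: A+T=5, G+C=6 → Tm = 2(5)+4(6) = 34°C
Primer P2: A+T=11, G+C=4 → Tm = 2(11)+4(4) = 38°C
34°C vs 38°C → primer P2 is higher.

Primer P2, 38°C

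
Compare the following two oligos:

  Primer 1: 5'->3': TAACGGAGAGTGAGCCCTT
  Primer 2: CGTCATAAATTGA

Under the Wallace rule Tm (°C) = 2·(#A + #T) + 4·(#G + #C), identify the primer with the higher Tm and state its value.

Primer 1: A+T=9, G+C=10 → Tm = 2(9)+4(10) = 58°C
Primer 2: A+T=9, G+C=4 → Tm = 2(9)+4(4) = 34°C
58°C vs 34°C → primer 1 is higher.

Primer 1, 58°C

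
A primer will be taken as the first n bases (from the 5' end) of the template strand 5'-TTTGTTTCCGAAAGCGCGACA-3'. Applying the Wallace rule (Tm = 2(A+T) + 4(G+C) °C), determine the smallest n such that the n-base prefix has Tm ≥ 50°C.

n = 17

First 16 bases: TTTGTTTCCGAAAGCG → Tm = 46°C (< 50°C)
First 17 bases: TTTGTTTCCGAAAGCGC → Tm = 50°C (≥ 50°C)
Each additional base adds 2°C (A/T) or 4°C (G/C), so Tm is non-decreasing in n; n = 17 is the first length to reach 50°C.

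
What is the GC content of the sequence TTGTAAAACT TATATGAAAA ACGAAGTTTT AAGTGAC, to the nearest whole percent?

Scanning the sequence gives G=6, A=16, T=12, C=3.
G+C = 6 + 3 = 9 out of 37 bases
%GC = 9/37 × 100 = 24.32% ≈ 24%

24%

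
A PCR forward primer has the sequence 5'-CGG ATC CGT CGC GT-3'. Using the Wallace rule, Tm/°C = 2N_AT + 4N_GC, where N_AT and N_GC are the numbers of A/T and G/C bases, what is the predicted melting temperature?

Counting bases: C=5, A=1, G=5, T=3
A+T = 4, G+C = 10
Tm = 2×4 + 4×10 = 48°C

48°C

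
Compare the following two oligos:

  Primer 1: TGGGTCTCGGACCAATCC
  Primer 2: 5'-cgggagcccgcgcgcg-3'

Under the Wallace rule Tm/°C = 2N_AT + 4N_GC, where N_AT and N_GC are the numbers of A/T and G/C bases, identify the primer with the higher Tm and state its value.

Primer 2, 62°C

Primer 1: A+T=7, G+C=11 → Tm = 2(7)+4(11) = 58°C
Primer 2: A+T=1, G+C=15 → Tm = 2(1)+4(15) = 62°C
58°C vs 62°C → primer 2 is higher.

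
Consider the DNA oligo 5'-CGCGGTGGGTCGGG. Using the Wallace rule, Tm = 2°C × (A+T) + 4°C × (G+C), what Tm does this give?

52°C

Scanning the sequence gives G=9, C=3, T=2, A=0.
So N_AT = 2 and N_GC = 12.
Tm = 2×2 + 4×12 = 52°C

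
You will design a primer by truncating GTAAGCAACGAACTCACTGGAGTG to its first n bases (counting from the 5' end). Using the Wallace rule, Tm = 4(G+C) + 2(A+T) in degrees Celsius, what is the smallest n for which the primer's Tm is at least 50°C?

First 16 bases: GTAAGCAACGAACTCA → Tm = 46°C (< 50°C)
First 17 bases: GTAAGCAACGAACTCAC → Tm = 50°C (≥ 50°C)
Since every base adds ≥2°C, Tm only increases with n, so the threshold is first crossed at n = 17.

n = 17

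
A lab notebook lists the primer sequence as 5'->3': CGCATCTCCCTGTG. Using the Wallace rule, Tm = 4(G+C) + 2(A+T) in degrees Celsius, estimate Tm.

46°C

G=3, A=1, T=4, C=6
A+T = 5, G+C = 9
Tm = 2(5) + 4(9) = 10 + 36 = 46°C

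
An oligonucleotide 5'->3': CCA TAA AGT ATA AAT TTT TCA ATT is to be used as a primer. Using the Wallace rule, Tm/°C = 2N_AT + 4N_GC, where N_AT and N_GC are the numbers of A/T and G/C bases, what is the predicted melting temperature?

G=1, T=10, C=3, A=10
AT pairs contribute 20, GC pairs contribute 4.
Tm = 2×20 + 4×4 = 56°C

56°C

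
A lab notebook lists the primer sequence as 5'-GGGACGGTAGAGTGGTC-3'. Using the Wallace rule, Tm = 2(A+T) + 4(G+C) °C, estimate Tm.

Base counts: A=3, G=9, C=2, T=3
A+T = 6, G+C = 11
Tm = 4·11 + 2·6 = 44 + 12 = 56°C

56°C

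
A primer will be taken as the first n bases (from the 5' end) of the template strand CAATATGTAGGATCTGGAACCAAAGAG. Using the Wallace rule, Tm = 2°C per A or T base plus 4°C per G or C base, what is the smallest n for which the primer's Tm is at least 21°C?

First 8 bases: CAATATGT → Tm = 20°C (< 21°C)
First 9 bases: CAATATGTA → Tm = 22°C (≥ 21°C)
Since every base adds ≥2°C, Tm only increases with n, so the threshold is first crossed at n = 9.

n = 9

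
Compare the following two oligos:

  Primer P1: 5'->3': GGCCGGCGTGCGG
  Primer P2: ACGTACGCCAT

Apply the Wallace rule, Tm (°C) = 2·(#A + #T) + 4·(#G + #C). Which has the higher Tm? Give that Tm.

Primer P1, 50°C

Primer P1: A+T=1, G+C=12 → Tm = 2(1)+4(12) = 50°C
Primer P2: A+T=5, G+C=6 → Tm = 2(5)+4(6) = 34°C
50°C vs 34°C → primer P1 is higher.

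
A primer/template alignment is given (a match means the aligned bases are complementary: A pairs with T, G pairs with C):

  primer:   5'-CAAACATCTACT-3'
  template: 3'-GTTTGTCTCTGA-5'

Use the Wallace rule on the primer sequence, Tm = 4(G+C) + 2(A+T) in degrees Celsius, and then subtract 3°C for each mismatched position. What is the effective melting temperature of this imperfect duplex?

Primer base counts: A=5, T=3, G=0, C=4 → A+T=8, G+C=4
Perfect-match Tm = 2(8) + 4(4) = 16 + 16 = 32°C
Mismatches (positions where the bases are not complementary): 3 (at positions 7, 8, 9)
Effective Tm = 32 − 3×3 = 32 − 9 = 23°C

23°C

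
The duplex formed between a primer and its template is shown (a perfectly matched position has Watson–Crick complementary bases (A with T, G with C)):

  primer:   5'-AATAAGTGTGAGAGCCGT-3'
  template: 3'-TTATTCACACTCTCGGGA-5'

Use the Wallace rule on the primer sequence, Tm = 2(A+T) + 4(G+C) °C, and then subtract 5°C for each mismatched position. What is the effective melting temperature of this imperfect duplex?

47°C

Primer base counts: A=6, T=4, G=6, C=2 → A+T=10, G+C=8
Perfect-match Tm = 2(10) + 4(8) = 20 + 32 = 52°C
Mismatches (positions where the bases are not complementary): 1 (at position 17)
Effective Tm = 52 − 1×5 = 52 − 5 = 47°C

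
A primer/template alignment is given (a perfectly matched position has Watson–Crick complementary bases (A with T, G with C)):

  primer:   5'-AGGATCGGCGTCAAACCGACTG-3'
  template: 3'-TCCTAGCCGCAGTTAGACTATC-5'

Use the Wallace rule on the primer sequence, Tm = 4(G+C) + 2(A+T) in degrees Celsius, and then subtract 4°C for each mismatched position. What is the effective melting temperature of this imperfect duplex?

Primer base counts: A=6, T=3, G=7, C=6 → A+T=9, G+C=13
Perfect-match Tm = 2(9) + 4(13) = 18 + 52 = 70°C
Mismatches (positions where the bases are not complementary): 4 (at positions 15, 17, 20, 21)
Effective Tm = 70 − 4×4 = 70 − 16 = 54°C

54°C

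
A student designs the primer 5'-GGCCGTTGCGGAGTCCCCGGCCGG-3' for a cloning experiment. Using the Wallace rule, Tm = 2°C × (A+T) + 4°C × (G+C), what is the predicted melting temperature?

Base counts: C=9, G=11, A=1, T=3
So N_AT = 4 and N_GC = 20.
Tm = 2(4) + 4(20) = 8 + 80 = 88°C

88°C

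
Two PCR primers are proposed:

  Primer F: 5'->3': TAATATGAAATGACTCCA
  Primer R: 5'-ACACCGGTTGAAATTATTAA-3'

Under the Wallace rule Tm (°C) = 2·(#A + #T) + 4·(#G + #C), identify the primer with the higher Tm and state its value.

Primer F: A+T=13, G+C=5 → Tm = 2(13)+4(5) = 46°C
Primer R: A+T=14, G+C=6 → Tm = 2(14)+4(6) = 52°C
46°C vs 52°C → primer R is higher.

Primer R, 52°C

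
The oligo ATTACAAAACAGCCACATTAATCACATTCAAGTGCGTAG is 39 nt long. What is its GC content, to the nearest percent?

Counting bases: G=5, T=9, C=9, A=16
G+C = 5 + 9 = 14 out of 39 bases
%GC = 14/39 × 100 = 35.9% ≈ 36%

36%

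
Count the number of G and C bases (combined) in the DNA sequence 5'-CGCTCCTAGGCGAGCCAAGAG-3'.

Counting bases: A=5, C=7, T=2, G=7
Total G or C: 7 + 7 = 14

14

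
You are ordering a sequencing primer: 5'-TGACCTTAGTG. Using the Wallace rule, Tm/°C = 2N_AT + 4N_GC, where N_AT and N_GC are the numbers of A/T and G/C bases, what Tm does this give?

G=3, C=2, A=2, T=4
So N_AT = 6 and N_GC = 5.
Tm = 4·5 + 2·6 = 20 + 12 = 32°C

32°C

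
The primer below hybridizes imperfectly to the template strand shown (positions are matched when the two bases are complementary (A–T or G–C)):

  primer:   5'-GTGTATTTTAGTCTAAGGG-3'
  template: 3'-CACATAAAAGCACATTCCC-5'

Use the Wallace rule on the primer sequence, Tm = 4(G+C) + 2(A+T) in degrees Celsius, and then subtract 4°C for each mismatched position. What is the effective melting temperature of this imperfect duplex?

44°C

Primer base counts: A=4, T=8, G=6, C=1 → A+T=12, G+C=7
Perfect-match Tm = 2(12) + 4(7) = 24 + 28 = 52°C
Mismatches (positions where the bases are not complementary): 2 (at positions 10, 13)
Effective Tm = 52 − 2×4 = 52 − 8 = 44°C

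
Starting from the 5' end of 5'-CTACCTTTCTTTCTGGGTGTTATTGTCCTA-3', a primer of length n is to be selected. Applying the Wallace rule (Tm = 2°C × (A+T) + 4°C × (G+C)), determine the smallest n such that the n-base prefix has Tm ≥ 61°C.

n = 22

First 21 bases: CTACCTTTCTTTCTGGGTGTT → Tm = 60°C (< 61°C)
First 22 bases: CTACCTTTCTTTCTGGGTGTTA → Tm = 62°C (≥ 61°C)
Since every base adds ≥2°C, Tm only increases with n, so the threshold is first crossed at n = 22.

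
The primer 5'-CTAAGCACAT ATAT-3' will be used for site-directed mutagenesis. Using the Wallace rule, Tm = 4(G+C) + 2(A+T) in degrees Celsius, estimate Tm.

36°C

Counting bases: C=3, T=4, A=6, G=1
AT pairs contribute 10, GC pairs contribute 4.
Tm = 2(10) + 4(4) = 20 + 16 = 36°C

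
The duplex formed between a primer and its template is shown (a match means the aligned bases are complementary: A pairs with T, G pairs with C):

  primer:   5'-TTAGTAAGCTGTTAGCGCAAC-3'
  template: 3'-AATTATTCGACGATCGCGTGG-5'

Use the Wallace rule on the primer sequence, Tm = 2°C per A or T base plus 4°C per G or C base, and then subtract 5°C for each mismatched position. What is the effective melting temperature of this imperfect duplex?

Primer base counts: A=6, T=6, G=5, C=4 → A+T=12, G+C=9
Perfect-match Tm = 2(12) + 4(9) = 24 + 36 = 60°C
Mismatches (positions where the bases are not complementary): 3 (at positions 4, 12, 20)
Effective Tm = 60 − 3×5 = 60 − 15 = 45°C

45°C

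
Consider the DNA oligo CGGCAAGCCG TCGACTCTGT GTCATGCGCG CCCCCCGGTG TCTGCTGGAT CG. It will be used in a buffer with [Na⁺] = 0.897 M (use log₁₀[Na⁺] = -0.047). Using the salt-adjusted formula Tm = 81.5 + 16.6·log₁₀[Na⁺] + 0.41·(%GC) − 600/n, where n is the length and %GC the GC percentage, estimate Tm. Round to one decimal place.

97.6°C

Length n = 52. T=11, A=5, G=17, C=19
G+C = 36, so %GC = 36/52 × 100 = 69.231%
Salt term: 16.6 × (-0.047) = -0.78
GC term: 0.41 × 69.231 = 28.385; length term: −600/52 = −11.538
Tm = 81.5 + (-0.78) + 28.385 − 11.538 = 97.567 → 97.6°C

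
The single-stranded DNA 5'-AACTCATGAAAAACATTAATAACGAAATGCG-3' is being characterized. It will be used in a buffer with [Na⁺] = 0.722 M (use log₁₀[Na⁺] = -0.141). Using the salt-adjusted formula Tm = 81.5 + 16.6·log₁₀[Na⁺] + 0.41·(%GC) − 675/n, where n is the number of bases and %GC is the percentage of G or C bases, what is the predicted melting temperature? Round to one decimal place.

69.3°C

Length n = 31. C=5, T=6, G=4, A=16
G+C = 9, so %GC = 9/31 × 100 = 29.032%
Salt term: 16.6 × (-0.141) = -2.341
GC term: 0.41 × 29.032 = 11.903; length term: −675/31 = −21.774
Tm = 81.5 + (-2.341) + 11.903 − 21.774 = 69.288 → 69.3°C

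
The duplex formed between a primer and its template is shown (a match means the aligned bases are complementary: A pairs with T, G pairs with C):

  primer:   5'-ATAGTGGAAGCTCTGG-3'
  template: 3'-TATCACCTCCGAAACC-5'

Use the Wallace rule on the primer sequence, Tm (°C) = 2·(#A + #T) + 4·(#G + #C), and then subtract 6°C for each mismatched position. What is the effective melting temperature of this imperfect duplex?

Primer base counts: A=4, T=4, G=6, C=2 → A+T=8, G+C=8
Perfect-match Tm = 2(8) + 4(8) = 16 + 32 = 48°C
Mismatches (positions where the bases are not complementary): 2 (at positions 9, 13)
Effective Tm = 48 − 2×6 = 48 − 12 = 36°C

36°C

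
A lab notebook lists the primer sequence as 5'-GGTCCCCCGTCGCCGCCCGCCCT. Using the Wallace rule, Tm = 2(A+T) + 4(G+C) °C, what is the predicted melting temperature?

T=3, A=0, G=6, C=14
AT pairs contribute 3, GC pairs contribute 20.
Tm = 2(3) + 4(20) = 6 + 80 = 86°C

86°C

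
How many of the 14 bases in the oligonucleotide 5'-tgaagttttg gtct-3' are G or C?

Scanning the sequence gives G=4, T=7, A=2, C=1.
Total G or C: 4 + 1 = 5

5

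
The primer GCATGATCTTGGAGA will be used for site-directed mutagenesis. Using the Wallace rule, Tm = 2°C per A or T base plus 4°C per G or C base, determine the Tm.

44°C

C=2, A=4, T=4, G=5
So N_AT = 8 and N_GC = 7.
Tm = 4·7 + 2·8 = 28 + 16 = 44°C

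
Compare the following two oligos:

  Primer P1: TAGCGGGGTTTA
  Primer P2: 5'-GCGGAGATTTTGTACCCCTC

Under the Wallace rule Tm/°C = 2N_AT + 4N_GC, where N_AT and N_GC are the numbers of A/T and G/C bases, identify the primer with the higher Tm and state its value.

Primer P2, 62°C

Primer P1: A+T=6, G+C=6 → Tm = 2(6)+4(6) = 36°C
Primer P2: A+T=9, G+C=11 → Tm = 2(9)+4(11) = 62°C
36°C vs 62°C → primer P2 is higher.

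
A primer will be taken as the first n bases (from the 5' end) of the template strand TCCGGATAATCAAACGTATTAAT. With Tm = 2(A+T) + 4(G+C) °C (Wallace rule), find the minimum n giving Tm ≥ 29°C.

n = 11

First 10 bases: TCCGGATAAT → Tm = 28°C (< 29°C)
First 11 bases: TCCGGATAATC → Tm = 32°C (≥ 29°C)
Since every base adds ≥2°C, Tm only increases with n, so the threshold is first crossed at n = 11.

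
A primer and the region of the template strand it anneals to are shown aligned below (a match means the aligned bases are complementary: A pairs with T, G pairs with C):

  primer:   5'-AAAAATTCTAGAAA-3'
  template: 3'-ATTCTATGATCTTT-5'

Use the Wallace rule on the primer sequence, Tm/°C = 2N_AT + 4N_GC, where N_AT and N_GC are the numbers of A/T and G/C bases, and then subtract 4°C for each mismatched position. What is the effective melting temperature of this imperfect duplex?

20°C

Primer base counts: A=9, T=3, G=1, C=1 → A+T=12, G+C=2
Perfect-match Tm = 2(12) + 4(2) = 24 + 8 = 32°C
Mismatches (positions where the bases are not complementary): 3 (at positions 1, 4, 7)
Effective Tm = 32 − 3×4 = 32 − 12 = 20°C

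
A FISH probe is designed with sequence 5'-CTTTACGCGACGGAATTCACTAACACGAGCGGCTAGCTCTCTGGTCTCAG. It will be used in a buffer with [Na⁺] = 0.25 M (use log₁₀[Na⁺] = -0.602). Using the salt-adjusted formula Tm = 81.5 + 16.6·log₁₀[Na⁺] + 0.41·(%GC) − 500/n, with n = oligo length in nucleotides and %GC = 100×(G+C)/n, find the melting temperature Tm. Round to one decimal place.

Length n = 50. G=12, A=11, T=12, C=15
G+C = 27, so %GC = 27/50 × 100 = 54%
Salt term: 16.6 × (-0.602) = -9.993
GC term: 0.41 × 54 = 22.14; length term: −500/50 = −10
Tm = 81.5 + (-9.993) + 22.14 − 10 = 83.647 → 83.6°C

83.6°C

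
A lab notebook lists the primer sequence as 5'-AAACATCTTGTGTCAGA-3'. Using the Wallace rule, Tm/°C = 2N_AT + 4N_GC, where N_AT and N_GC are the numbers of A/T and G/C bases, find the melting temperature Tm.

46°C

Base counts: G=3, C=3, A=6, T=5
AT pairs contribute 11, GC pairs contribute 6.
Tm = 2(11) + 4(6) = 22 + 24 = 46°C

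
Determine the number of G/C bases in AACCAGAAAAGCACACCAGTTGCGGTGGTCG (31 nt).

17

Counting bases: A=10, C=8, T=4, G=9
G+C = 9 + 8 = 17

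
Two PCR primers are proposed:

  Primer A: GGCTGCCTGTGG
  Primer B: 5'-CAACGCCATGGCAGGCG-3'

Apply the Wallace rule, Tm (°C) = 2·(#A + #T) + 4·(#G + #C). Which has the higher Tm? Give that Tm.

Primer A: A+T=3, G+C=9 → Tm = 2(3)+4(9) = 42°C
Primer B: A+T=5, G+C=12 → Tm = 2(5)+4(12) = 58°C
42°C vs 58°C → primer B is higher.

Primer B, 58°C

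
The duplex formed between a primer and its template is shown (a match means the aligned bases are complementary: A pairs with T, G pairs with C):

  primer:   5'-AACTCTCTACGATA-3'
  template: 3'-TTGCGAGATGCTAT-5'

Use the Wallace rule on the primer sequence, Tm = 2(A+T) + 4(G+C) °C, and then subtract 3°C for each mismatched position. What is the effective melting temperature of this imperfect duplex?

35°C

Primer base counts: A=5, T=4, G=1, C=4 → A+T=9, G+C=5
Perfect-match Tm = 2(9) + 4(5) = 18 + 20 = 38°C
Mismatches (positions where the bases are not complementary): 1 (at position 4)
Effective Tm = 38 − 1×3 = 38 − 3 = 35°C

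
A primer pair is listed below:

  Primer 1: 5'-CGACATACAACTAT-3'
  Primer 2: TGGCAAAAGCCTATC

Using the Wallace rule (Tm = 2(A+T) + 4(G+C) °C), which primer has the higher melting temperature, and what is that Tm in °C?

Primer 1: A+T=9, G+C=5 → Tm = 2(9)+4(5) = 38°C
Primer 2: A+T=8, G+C=7 → Tm = 2(8)+4(7) = 44°C
38°C vs 44°C → primer 2 is higher.

Primer 2, 44°C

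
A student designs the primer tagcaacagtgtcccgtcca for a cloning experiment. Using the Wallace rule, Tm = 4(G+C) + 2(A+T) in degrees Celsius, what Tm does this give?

62°C

Base counts: A=5, T=4, C=7, G=4
A+T = 9, G+C = 11
Tm = 2(9) + 4(11) = 18 + 44 = 62°C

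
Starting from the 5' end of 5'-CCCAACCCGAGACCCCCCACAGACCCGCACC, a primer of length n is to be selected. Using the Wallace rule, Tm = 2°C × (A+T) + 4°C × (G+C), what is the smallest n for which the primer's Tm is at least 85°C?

n = 25

First 24 bases: CCCAACCCGAGACCCCCCACAGAC → Tm = 82°C (< 85°C)
First 25 bases: CCCAACCCGAGACCCCCCACAGACC → Tm = 86°C (≥ 85°C)
Each additional base adds 2°C (A/T) or 4°C (G/C), so Tm is non-decreasing in n; n = 25 is the first length to reach 85°C.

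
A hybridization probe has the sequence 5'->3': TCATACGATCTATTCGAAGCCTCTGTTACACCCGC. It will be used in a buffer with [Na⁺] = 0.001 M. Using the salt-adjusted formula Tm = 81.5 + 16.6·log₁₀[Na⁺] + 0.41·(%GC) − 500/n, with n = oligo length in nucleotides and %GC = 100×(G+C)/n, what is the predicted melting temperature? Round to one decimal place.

Length n = 35. Counting bases: T=10, G=5, A=8, C=12
G+C = 17, so %GC = 17/35 × 100 = 48.571%
Salt term: 16.6 × (-3) = -49.8
GC term: 0.41 × 48.571 = 19.914; length term: −500/35 = −14.286
Tm = 81.5 + (-49.8) + 19.914 − 14.286 = 37.328 → 37.3°C

37.3°C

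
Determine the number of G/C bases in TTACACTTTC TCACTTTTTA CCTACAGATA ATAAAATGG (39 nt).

11

G=3, T=15, A=13, C=8
Total G or C: 3 + 8 = 11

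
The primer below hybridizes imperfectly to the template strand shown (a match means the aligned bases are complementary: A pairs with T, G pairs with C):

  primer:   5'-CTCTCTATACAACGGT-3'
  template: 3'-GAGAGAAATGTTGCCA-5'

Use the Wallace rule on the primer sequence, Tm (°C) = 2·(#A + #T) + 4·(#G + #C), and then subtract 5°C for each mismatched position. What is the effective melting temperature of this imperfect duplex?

Primer base counts: A=4, T=5, G=2, C=5 → A+T=9, G+C=7
Perfect-match Tm = 2(9) + 4(7) = 18 + 28 = 46°C
Mismatches (positions where the bases are not complementary): 1 (at position 7)
Effective Tm = 46 − 1×5 = 46 − 5 = 41°C

41°C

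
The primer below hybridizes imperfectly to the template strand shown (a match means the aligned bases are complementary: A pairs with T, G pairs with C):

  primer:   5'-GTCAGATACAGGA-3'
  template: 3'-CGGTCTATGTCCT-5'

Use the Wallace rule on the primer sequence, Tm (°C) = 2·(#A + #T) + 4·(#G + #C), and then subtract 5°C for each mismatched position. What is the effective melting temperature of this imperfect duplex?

Primer base counts: A=5, T=2, G=4, C=2 → A+T=7, G+C=6
Perfect-match Tm = 2(7) + 4(6) = 14 + 24 = 38°C
Mismatches (positions where the bases are not complementary): 1 (at position 2)
Effective Tm = 38 − 1×5 = 38 − 5 = 33°C

33°C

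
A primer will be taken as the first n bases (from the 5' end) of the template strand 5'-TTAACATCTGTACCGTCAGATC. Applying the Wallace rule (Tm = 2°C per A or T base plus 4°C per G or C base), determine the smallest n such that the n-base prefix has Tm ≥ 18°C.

n = 8

First 7 bases: TTAACAT → Tm = 16°C (< 18°C)
First 8 bases: TTAACATC → Tm = 20°C (≥ 18°C)
Since every base adds ≥2°C, Tm only increases with n, so the threshold is first crossed at n = 8.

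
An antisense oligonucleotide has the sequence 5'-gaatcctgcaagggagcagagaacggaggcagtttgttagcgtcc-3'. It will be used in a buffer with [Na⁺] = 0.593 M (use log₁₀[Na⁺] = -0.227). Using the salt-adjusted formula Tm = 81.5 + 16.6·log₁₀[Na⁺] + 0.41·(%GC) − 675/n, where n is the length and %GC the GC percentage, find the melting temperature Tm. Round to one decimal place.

85.5°C

Length n = 45. C=9, T=8, G=16, A=12
G+C = 25, so %GC = 25/45 × 100 = 55.556%
Salt term: 16.6 × (-0.227) = -3.768
GC term: 0.41 × 55.556 = 22.778; length term: −675/45 = −15
Tm = 81.5 + (-3.768) + 22.778 − 15 = 85.51 → 85.5°C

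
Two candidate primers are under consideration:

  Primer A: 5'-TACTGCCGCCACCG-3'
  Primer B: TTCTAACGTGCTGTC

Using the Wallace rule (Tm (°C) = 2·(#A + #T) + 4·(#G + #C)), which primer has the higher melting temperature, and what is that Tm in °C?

Primer A, 48°C

Primer A: A+T=4, G+C=10 → Tm = 2(4)+4(10) = 48°C
Primer B: A+T=8, G+C=7 → Tm = 2(8)+4(7) = 44°C
48°C vs 44°C → primer A is higher.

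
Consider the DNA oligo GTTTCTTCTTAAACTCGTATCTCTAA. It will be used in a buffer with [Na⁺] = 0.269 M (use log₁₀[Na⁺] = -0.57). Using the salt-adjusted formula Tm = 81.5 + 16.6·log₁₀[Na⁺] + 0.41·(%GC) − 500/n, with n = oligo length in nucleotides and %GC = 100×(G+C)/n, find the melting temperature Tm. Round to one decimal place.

65.4°C

Length n = 26. A=6, C=6, T=12, G=2
G+C = 8, so %GC = 8/26 × 100 = 30.769%
Salt term: 16.6 × (-0.57) = -9.462
GC term: 0.41 × 30.769 = 12.615; length term: −500/26 = −19.231
Tm = 81.5 + (-9.462) + 12.615 − 19.231 = 65.422 → 65.4°C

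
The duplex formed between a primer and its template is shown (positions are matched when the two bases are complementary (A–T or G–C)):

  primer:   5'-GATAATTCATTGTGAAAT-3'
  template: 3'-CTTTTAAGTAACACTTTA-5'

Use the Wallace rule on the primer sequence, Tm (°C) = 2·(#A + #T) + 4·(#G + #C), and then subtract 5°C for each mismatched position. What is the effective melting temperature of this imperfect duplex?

Primer base counts: A=7, T=7, G=3, C=1 → A+T=14, G+C=4
Perfect-match Tm = 2(14) + 4(4) = 28 + 16 = 44°C
Mismatches (positions where the bases are not complementary): 1 (at position 3)
Effective Tm = 44 − 1×5 = 44 − 5 = 39°C

39°C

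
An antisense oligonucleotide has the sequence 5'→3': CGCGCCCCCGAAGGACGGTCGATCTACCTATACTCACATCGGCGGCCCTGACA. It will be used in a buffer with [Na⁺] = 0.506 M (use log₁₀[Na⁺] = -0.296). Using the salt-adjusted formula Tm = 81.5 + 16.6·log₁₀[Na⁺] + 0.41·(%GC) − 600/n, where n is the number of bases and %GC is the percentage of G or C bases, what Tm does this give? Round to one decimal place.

91.6°C

Length n = 53. Counting bases: A=11, G=13, C=21, T=8
G+C = 34, so %GC = 34/53 × 100 = 64.151%
Salt term: 16.6 × (-0.296) = -4.914
GC term: 0.41 × 64.151 = 26.302; length term: −600/53 = −11.321
Tm = 81.5 + (-4.914) + 26.302 − 11.321 = 91.567 → 91.6°C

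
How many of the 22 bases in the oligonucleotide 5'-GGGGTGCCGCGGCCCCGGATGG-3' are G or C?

Counting bases: A=1, G=12, T=2, C=7
G+C = 12 + 7 = 19

19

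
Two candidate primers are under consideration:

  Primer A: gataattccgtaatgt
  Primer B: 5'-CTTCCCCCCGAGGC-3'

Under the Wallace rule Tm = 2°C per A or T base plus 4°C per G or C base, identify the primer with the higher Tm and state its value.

Primer B, 50°C

Primer A: A+T=11, G+C=5 → Tm = 2(11)+4(5) = 42°C
Primer B: A+T=3, G+C=11 → Tm = 2(3)+4(11) = 50°C
42°C vs 50°C → primer B is higher.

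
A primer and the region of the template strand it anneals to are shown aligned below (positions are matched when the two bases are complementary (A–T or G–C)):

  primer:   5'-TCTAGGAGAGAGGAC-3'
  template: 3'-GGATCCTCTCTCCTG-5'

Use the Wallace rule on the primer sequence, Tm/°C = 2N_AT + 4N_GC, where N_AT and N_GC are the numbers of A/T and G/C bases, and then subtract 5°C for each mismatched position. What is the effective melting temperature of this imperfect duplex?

41°C

Primer base counts: A=5, T=2, G=6, C=2 → A+T=7, G+C=8
Perfect-match Tm = 2(7) + 4(8) = 14 + 32 = 46°C
Mismatches (positions where the bases are not complementary): 1 (at position 1)
Effective Tm = 46 − 1×5 = 46 − 5 = 41°C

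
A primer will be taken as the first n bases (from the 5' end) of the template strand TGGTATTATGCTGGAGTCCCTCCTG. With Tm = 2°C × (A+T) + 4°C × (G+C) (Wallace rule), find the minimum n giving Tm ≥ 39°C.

First 13 bases: TGGTATTATGCTG → Tm = 36°C (< 39°C)
First 14 bases: TGGTATTATGCTGG → Tm = 40°C (≥ 39°C)
Each additional base adds 2°C (A/T) or 4°C (G/C), so Tm is non-decreasing in n; n = 14 is the first length to reach 39°C.

n = 14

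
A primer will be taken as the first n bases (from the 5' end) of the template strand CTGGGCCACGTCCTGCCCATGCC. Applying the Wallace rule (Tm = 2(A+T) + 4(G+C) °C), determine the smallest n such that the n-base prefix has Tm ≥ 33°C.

First 9 bases: CTGGGCCAC → Tm = 32°C (< 33°C)
First 10 bases: CTGGGCCACG → Tm = 36°C (≥ 33°C)
Since every base adds ≥2°C, Tm only increases with n, so the threshold is first crossed at n = 10.

n = 10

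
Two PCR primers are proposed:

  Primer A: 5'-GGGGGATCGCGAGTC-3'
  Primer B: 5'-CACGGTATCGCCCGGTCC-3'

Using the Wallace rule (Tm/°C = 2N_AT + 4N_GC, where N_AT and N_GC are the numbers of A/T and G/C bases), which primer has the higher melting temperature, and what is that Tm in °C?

Primer B, 62°C

Primer A: A+T=4, G+C=11 → Tm = 2(4)+4(11) = 52°C
Primer B: A+T=5, G+C=13 → Tm = 2(5)+4(13) = 62°C
52°C vs 62°C → primer B is higher.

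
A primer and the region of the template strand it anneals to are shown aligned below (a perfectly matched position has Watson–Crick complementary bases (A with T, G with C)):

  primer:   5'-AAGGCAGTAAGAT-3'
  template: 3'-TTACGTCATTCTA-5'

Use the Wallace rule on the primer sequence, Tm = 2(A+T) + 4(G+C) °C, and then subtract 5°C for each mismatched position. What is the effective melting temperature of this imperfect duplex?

31°C

Primer base counts: A=6, T=2, G=4, C=1 → A+T=8, G+C=5
Perfect-match Tm = 2(8) + 4(5) = 16 + 20 = 36°C
Mismatches (positions where the bases are not complementary): 1 (at position 3)
Effective Tm = 36 − 1×5 = 36 − 5 = 31°C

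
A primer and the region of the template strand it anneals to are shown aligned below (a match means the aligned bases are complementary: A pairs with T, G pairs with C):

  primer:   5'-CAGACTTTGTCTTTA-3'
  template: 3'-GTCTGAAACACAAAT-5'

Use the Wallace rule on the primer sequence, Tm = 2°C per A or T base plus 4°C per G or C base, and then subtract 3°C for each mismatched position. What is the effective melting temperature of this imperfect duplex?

37°C

Primer base counts: A=3, T=7, G=2, C=3 → A+T=10, G+C=5
Perfect-match Tm = 2(10) + 4(5) = 20 + 20 = 40°C
Mismatches (positions where the bases are not complementary): 1 (at position 11)
Effective Tm = 40 − 1×3 = 40 − 3 = 37°C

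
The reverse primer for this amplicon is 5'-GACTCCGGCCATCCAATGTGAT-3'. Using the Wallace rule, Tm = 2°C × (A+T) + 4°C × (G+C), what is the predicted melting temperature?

68°C

Counting bases: T=5, C=7, G=5, A=5
A+T = 10, G+C = 12
Tm = 4·12 + 2·10 = 48 + 20 = 68°C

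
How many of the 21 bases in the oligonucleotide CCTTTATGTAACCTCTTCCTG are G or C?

9

C=7, G=2, A=3, T=9
G+C = 2 + 7 = 9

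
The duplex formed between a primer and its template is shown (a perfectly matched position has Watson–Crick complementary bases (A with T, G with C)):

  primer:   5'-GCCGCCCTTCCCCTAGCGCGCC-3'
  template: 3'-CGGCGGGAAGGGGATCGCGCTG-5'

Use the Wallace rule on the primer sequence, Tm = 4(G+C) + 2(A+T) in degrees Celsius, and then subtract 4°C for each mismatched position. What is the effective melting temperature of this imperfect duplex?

76°C

Primer base counts: A=1, T=3, G=5, C=13 → A+T=4, G+C=18
Perfect-match Tm = 2(4) + 4(18) = 8 + 72 = 80°C
Mismatches (positions where the bases are not complementary): 1 (at position 21)
Effective Tm = 80 − 1×4 = 80 − 4 = 76°C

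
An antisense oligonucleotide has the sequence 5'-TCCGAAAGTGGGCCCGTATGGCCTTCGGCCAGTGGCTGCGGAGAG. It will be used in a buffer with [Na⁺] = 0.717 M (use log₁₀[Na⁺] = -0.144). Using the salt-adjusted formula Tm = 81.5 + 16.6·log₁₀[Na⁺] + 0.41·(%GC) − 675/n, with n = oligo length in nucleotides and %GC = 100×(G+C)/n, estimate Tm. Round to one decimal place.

91.4°C

Length n = 45. Base counts: C=12, G=18, A=7, T=8
G+C = 30, so %GC = 30/45 × 100 = 66.667%
Salt term: 16.6 × (-0.144) = -2.39
GC term: 0.41 × 66.667 = 27.333; length term: −675/45 = −15
Tm = 81.5 + (-2.39) + 27.333 − 15 = 91.443 → 91.4°C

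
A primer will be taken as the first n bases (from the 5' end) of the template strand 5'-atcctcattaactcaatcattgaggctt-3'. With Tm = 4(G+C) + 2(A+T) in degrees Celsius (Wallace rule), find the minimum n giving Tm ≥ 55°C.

First 21 bases: ATCCTCATTAACTCAATCATT → Tm = 54°C (< 55°C)
First 22 bases: ATCCTCATTAACTCAATCATTG → Tm = 58°C (≥ 55°C)
Since every base adds ≥2°C, Tm only increases with n, so the threshold is first crossed at n = 22.

n = 22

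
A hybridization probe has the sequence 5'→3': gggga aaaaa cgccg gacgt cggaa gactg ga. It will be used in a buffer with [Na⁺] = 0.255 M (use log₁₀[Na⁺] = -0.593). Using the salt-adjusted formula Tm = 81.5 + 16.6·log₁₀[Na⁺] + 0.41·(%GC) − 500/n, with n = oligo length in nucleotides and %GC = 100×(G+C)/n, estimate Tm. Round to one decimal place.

Length n = 32. Base counts: T=2, A=11, G=13, C=6
G+C = 19, so %GC = 19/32 × 100 = 59.375%
Salt term: 16.6 × (-0.593) = -9.844
GC term: 0.41 × 59.375 = 24.344; length term: −500/32 = −15.625
Tm = 81.5 + (-9.844) + 24.344 − 15.625 = 80.375 → 80.4°C

80.4°C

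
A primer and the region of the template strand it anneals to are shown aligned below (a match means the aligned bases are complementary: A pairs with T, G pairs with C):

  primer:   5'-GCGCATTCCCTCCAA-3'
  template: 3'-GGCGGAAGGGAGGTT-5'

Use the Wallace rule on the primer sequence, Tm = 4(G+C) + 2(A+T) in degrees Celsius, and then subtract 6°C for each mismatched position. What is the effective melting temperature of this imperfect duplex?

Primer base counts: A=3, T=3, G=2, C=7 → A+T=6, G+C=9
Perfect-match Tm = 2(6) + 4(9) = 12 + 36 = 48°C
Mismatches (positions where the bases are not complementary): 2 (at positions 1, 5)
Effective Tm = 48 − 2×6 = 48 − 12 = 36°C

36°C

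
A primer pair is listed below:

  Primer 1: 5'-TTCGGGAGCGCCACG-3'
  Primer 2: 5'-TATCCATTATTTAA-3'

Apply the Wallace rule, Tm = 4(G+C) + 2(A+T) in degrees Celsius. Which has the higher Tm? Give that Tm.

Primer 1, 52°C

Primer 1: A+T=4, G+C=11 → Tm = 2(4)+4(11) = 52°C
Primer 2: A+T=12, G+C=2 → Tm = 2(12)+4(2) = 32°C
52°C vs 32°C → primer 1 is higher.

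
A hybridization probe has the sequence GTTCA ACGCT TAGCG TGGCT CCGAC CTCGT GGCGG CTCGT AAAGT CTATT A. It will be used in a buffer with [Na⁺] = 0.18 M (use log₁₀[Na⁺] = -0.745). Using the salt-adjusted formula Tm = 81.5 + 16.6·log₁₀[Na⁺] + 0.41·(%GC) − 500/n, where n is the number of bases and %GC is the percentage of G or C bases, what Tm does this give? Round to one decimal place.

Length n = 51. Counting bases: G=14, C=14, T=14, A=9
G+C = 28, so %GC = 28/51 × 100 = 54.902%
Salt term: 16.6 × (-0.745) = -12.367
GC term: 0.41 × 54.902 = 22.51; length term: −500/51 = −9.804
Tm = 81.5 + (-12.367) + 22.51 − 9.804 = 81.839 → 81.8°C

81.8°C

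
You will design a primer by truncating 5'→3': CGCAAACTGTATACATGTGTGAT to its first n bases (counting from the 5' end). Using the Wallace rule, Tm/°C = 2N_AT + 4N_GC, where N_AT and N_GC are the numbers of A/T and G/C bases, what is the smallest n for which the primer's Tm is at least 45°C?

First 16 bases: CGCAAACTGTATACAT → Tm = 44°C (< 45°C)
First 17 bases: CGCAAACTGTATACATG → Tm = 48°C (≥ 45°C)
Each additional base adds 2°C (A/T) or 4°C (G/C), so Tm is non-decreasing in n; n = 17 is the first length to reach 45°C.

n = 17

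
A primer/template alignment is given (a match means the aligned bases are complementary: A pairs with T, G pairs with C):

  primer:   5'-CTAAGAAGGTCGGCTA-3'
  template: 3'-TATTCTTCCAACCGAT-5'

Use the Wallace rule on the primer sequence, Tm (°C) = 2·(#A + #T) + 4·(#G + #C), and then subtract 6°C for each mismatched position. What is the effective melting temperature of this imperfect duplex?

Primer base counts: A=5, T=3, G=5, C=3 → A+T=8, G+C=8
Perfect-match Tm = 2(8) + 4(8) = 16 + 32 = 48°C
Mismatches (positions where the bases are not complementary): 2 (at positions 1, 11)
Effective Tm = 48 − 2×6 = 48 − 12 = 36°C

36°C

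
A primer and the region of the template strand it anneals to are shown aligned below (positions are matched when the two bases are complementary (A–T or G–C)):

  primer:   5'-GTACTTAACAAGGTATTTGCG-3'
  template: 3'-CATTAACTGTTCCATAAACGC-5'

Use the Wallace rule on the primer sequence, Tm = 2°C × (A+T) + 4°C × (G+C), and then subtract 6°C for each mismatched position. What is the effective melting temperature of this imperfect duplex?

46°C

Primer base counts: A=6, T=7, G=5, C=3 → A+T=13, G+C=8
Perfect-match Tm = 2(13) + 4(8) = 26 + 32 = 58°C
Mismatches (positions where the bases are not complementary): 2 (at positions 4, 7)
Effective Tm = 58 − 2×6 = 58 − 12 = 46°C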